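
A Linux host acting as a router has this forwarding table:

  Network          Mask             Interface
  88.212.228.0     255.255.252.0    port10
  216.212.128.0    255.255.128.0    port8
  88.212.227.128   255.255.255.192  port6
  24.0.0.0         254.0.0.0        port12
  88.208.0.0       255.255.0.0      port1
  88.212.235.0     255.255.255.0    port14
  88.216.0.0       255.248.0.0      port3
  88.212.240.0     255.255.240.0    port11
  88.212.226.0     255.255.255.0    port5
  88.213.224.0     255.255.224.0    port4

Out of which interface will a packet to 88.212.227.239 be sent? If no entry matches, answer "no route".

No entry's prefix contains 88.212.227.239; there is no default route.

no route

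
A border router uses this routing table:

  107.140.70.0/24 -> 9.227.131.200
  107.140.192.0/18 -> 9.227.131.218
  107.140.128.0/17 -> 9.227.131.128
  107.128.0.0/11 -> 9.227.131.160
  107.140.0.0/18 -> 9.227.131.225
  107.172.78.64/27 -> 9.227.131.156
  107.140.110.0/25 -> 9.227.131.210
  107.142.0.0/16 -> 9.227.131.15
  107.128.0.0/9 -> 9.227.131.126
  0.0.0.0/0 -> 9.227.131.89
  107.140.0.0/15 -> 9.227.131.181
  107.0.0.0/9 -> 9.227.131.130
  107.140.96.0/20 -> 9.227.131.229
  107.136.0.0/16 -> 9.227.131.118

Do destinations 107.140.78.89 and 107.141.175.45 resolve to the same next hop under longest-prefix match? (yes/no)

107.140.78.89: longest match 107.140.0.0/15 -> 9.227.131.181
107.141.175.45: longest match 107.140.0.0/15 -> 9.227.131.181

yes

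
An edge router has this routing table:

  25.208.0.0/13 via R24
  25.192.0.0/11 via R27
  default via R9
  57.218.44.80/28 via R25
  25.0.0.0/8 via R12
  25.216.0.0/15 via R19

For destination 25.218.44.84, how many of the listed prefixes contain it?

Prefixes containing 25.218.44.84:
  0.0.0.0/0 (default, matches everything)
  25.0.0.0/8 (25.0.0.0 - 25.255.255.255)
  25.192.0.0/11 (25.192.0.0 - 25.223.255.255)
Total matching entries: 3.

3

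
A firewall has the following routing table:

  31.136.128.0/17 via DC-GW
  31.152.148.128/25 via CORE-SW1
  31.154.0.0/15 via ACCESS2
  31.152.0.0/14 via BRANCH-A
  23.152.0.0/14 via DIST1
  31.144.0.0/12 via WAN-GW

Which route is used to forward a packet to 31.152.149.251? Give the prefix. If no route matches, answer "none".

31.152.0.0/14

Entries matching 31.152.149.251:
  31.144.0.0/12 (31.144.0.0 - 31.159.255.255)
  31.152.0.0/14 (31.152.0.0 - 31.155.255.255)
Most specific is 31.152.0.0/14.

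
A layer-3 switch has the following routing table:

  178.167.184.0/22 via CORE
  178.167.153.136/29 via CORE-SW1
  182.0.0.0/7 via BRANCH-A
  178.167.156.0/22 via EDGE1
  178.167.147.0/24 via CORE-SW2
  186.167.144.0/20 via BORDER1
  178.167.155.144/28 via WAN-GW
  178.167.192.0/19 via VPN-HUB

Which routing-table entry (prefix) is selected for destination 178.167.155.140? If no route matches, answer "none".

178.167.155.140 is outside every listed prefix and there is no default route.

none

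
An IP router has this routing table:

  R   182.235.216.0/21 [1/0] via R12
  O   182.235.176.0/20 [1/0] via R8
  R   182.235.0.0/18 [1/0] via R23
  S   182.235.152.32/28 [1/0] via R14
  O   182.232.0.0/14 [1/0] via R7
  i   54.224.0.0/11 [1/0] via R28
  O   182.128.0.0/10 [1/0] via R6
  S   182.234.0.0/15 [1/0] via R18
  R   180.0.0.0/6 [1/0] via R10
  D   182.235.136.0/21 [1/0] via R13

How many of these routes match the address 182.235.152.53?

Prefixes containing 182.235.152.53:
  180.0.0.0/6 (180.0.0.0 - 183.255.255.255)
  182.232.0.0/14 (182.232.0.0 - 182.235.255.255)
  182.234.0.0/15 (182.234.0.0 - 182.235.255.255)
Total matching entries: 3.

3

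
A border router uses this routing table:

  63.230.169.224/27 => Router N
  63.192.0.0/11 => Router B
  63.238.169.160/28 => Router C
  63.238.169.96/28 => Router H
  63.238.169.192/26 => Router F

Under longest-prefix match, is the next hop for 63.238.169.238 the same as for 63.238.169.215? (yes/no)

yes

63.238.169.238: longest match 63.238.169.192/26 -> Router F
63.238.169.215: longest match 63.238.169.192/26 -> Router F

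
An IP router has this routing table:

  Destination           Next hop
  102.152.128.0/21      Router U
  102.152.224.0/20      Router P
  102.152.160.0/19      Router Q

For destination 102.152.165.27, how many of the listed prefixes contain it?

Prefixes containing 102.152.165.27:
  102.152.160.0/19 (102.152.160.0 - 102.152.191.255)
Total matching entries: 1.

1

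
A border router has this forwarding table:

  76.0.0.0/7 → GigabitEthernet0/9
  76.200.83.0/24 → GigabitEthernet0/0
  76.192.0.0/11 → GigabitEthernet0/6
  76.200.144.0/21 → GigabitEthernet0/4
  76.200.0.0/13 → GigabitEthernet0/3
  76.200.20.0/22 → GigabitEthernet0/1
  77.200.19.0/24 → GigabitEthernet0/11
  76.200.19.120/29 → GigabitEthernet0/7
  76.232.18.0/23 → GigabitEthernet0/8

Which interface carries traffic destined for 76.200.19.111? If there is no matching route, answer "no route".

Routes whose prefix contains 76.200.19.111:
  76.0.0.0/7 (76.0.0.0 - 77.255.255.255) -> GigabitEthernet0/9
  76.192.0.0/11 (76.192.0.0 - 76.223.255.255) -> GigabitEthernet0/6
  76.200.0.0/13 (76.200.0.0 - 76.207.255.255) -> GigabitEthernet0/3
More-specific entries that do NOT match:
  76.200.19.120/29 (76.200.19.120 - 76.200.19.127) does not contain 76.200.19.111
  76.200.83.0/24 (76.200.83.0 - 76.200.83.255) does not contain 76.200.19.111
  77.200.19.0/24 (77.200.19.0 - 77.200.19.255) does not contain 76.200.19.111
  76.232.18.0/23 (76.232.18.0 - 76.232.19.255) does not contain 76.200.19.111
  76.200.20.0/22 (76.200.20.0 - 76.200.23.255) does not contain 76.200.19.111
  76.200.144.0/21 (76.200.144.0 - 76.200.151.255) does not contain 76.200.19.111
Longest matching prefix is /13 -> interface GigabitEthernet0/3.

GigabitEthernet0/3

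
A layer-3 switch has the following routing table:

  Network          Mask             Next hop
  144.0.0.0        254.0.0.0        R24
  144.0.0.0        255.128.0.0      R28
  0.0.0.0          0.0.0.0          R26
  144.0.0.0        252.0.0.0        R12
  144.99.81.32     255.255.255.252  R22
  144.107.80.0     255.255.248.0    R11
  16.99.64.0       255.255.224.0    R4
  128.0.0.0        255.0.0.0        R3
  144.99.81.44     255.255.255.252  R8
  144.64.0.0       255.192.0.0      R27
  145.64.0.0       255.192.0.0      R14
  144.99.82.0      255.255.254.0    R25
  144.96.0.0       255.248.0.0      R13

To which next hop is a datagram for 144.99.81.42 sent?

Routes whose prefix contains 144.99.81.42:
  0.0.0.0/0 (default, matches everything) -> R26
  144.0.0.0/6 (144.0.0.0 - 147.255.255.255) -> R12
  144.0.0.0/7 (144.0.0.0 - 145.255.255.255) -> R24
  144.0.0.0/9 (144.0.0.0 - 144.127.255.255) -> R28
  144.64.0.0/10 (144.64.0.0 - 144.127.255.255) -> R27
  144.96.0.0/13 (144.96.0.0 - 144.103.255.255) -> R13
More-specific entries that do NOT match:
  144.99.81.32/30 (144.99.81.32 - 144.99.81.35) does not contain 144.99.81.42
  144.99.81.44/30 (144.99.81.44 - 144.99.81.47) does not contain 144.99.81.42
  144.99.82.0/23 (144.99.82.0 - 144.99.83.255) does not contain 144.99.81.42
  144.107.80.0/21 (144.107.80.0 - 144.107.87.255) does not contain 144.99.81.42
  16.99.64.0/19 (16.99.64.0 - 16.99.95.255) does not contain 144.99.81.42
Longest matching prefix is /13 -> next hop R13.

R13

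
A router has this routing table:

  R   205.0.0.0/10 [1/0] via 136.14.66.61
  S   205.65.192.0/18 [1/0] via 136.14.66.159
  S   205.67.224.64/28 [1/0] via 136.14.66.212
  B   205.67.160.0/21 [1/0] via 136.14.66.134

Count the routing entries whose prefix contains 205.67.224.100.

No listed prefix contains 205.67.224.100.
Total matching entries: 0.

0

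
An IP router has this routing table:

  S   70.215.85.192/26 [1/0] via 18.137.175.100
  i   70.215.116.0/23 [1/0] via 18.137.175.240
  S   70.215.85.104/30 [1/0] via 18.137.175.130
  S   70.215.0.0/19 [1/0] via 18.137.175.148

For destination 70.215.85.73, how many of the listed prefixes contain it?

No listed prefix contains 70.215.85.73.
Total matching entries: 0.

0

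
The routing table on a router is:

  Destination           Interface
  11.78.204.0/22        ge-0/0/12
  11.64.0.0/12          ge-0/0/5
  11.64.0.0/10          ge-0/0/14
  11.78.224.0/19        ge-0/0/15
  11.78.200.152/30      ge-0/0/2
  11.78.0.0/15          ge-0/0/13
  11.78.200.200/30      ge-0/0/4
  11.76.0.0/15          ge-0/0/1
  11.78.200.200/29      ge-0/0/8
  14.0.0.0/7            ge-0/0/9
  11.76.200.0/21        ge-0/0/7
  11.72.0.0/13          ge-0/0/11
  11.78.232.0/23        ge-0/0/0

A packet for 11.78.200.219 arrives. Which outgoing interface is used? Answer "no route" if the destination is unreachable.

ge-0/0/13

Routes whose prefix contains 11.78.200.219:
  11.64.0.0/10 (11.64.0.0 - 11.127.255.255) -> ge-0/0/14
  11.64.0.0/12 (11.64.0.0 - 11.79.255.255) -> ge-0/0/5
  11.72.0.0/13 (11.72.0.0 - 11.79.255.255) -> ge-0/0/11
  11.78.0.0/15 (11.78.0.0 - 11.79.255.255) -> ge-0/0/13
More-specific entries that do NOT match:
  11.78.200.152/30 (11.78.200.152 - 11.78.200.155) does not contain 11.78.200.219
  11.78.200.200/30 (11.78.200.200 - 11.78.200.203) does not contain 11.78.200.219
  11.78.200.200/29 (11.78.200.200 - 11.78.200.207) does not contain 11.78.200.219
  11.78.232.0/23 (11.78.232.0 - 11.78.233.255) does not contain 11.78.200.219
  11.78.204.0/22 (11.78.204.0 - 11.78.207.255) does not contain 11.78.200.219
  11.76.200.0/21 (11.76.200.0 - 11.76.207.255) does not contain 11.78.200.219
  11.78.224.0/19 (11.78.224.0 - 11.78.255.255) does not contain 11.78.200.219
Longest matching prefix is /15 -> interface ge-0/0/13.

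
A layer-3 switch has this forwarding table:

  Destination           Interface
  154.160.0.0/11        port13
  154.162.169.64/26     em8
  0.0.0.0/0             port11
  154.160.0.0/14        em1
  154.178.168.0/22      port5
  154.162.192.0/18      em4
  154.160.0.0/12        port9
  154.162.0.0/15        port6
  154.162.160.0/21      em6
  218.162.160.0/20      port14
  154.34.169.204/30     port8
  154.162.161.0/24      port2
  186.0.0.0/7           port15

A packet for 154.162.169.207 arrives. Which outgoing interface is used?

port6

Routes whose prefix contains 154.162.169.207:
  0.0.0.0/0 (default, matches everything) -> port11
  154.160.0.0/11 (154.160.0.0 - 154.191.255.255) -> port13
  154.160.0.0/12 (154.160.0.0 - 154.175.255.255) -> port9
  154.160.0.0/14 (154.160.0.0 - 154.163.255.255) -> em1
  154.162.0.0/15 (154.162.0.0 - 154.163.255.255) -> port6
More-specific entries that do NOT match:
  154.34.169.204/30 (154.34.169.204 - 154.34.169.207) does not contain 154.162.169.207
  154.162.169.64/26 (154.162.169.64 - 154.162.169.127) does not contain 154.162.169.207
  154.162.161.0/24 (154.162.161.0 - 154.162.161.255) does not contain 154.162.169.207
  154.178.168.0/22 (154.178.168.0 - 154.178.171.255) does not contain 154.162.169.207
  154.162.160.0/21 (154.162.160.0 - 154.162.167.255) does not contain 154.162.169.207
  218.162.160.0/20 (218.162.160.0 - 218.162.175.255) does not contain 154.162.169.207
  154.162.192.0/18 (154.162.192.0 - 154.162.255.255) does not contain 154.162.169.207
Longest matching prefix is /15 -> interface port6.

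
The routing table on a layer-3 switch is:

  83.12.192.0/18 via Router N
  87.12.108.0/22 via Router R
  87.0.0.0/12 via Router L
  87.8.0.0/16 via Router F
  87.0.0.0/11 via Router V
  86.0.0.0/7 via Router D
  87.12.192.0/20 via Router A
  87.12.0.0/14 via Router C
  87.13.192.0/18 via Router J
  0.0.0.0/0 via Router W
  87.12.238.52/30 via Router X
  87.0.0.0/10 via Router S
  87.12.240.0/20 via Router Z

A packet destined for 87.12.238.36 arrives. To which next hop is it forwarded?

Router C

Routes whose prefix contains 87.12.238.36:
  0.0.0.0/0 (default, matches everything) -> Router W
  86.0.0.0/7 (86.0.0.0 - 87.255.255.255) -> Router D
  87.0.0.0/10 (87.0.0.0 - 87.63.255.255) -> Router S
  87.0.0.0/11 (87.0.0.0 - 87.31.255.255) -> Router V
  87.0.0.0/12 (87.0.0.0 - 87.15.255.255) -> Router L
  87.12.0.0/14 (87.12.0.0 - 87.15.255.255) -> Router C
More-specific entries that do NOT match:
  87.12.238.52/30 (87.12.238.52 - 87.12.238.55) does not contain 87.12.238.36
  87.12.108.0/22 (87.12.108.0 - 87.12.111.255) does not contain 87.12.238.36
  87.12.192.0/20 (87.12.192.0 - 87.12.207.255) does not contain 87.12.238.36
  87.12.240.0/20 (87.12.240.0 - 87.12.255.255) does not contain 87.12.238.36
  83.12.192.0/18 (83.12.192.0 - 83.12.255.255) does not contain 87.12.238.36
  87.13.192.0/18 (87.13.192.0 - 87.13.255.255) does not contain 87.12.238.36
  87.8.0.0/16 (87.8.0.0 - 87.8.255.255) does not contain 87.12.238.36
Longest matching prefix is /14 -> next hop Router C.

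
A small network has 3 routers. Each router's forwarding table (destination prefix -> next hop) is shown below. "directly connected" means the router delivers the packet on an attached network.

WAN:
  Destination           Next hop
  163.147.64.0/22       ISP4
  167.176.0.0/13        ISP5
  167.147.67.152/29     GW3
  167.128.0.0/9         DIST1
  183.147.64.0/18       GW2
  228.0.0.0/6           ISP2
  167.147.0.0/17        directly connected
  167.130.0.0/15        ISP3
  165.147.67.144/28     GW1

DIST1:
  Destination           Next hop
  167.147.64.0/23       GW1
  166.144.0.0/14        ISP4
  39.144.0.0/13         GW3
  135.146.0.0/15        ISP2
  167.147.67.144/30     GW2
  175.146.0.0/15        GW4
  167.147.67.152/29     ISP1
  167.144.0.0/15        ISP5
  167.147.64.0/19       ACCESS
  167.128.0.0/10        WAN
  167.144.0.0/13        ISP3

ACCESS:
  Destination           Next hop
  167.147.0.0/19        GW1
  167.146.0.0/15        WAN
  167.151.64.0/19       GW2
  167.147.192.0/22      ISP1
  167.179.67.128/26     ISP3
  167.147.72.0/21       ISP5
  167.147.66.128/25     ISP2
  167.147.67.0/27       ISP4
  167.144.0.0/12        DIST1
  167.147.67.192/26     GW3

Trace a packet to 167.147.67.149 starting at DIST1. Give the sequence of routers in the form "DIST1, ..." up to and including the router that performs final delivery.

At DIST1: longest match for 167.147.67.149 is 167.147.64.0/19 -> ACCESS
At ACCESS: longest match for 167.147.67.149 is 167.146.0.0/15 -> WAN
At WAN: longest match for 167.147.67.149 is 167.147.0.0/17 -> directly connected

DIST1, ACCESS, WAN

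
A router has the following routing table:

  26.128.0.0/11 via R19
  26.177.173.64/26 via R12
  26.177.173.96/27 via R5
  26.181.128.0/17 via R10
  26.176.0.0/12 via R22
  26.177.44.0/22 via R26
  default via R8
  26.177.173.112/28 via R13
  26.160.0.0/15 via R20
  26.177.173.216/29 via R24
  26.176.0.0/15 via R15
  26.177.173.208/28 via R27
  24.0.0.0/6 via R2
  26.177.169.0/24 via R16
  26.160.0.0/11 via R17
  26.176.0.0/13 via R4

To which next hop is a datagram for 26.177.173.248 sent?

Routes whose prefix contains 26.177.173.248:
  0.0.0.0/0 (default, matches everything) -> R8
  24.0.0.0/6 (24.0.0.0 - 27.255.255.255) -> R2
  26.160.0.0/11 (26.160.0.0 - 26.191.255.255) -> R17
  26.176.0.0/12 (26.176.0.0 - 26.191.255.255) -> R22
  26.176.0.0/13 (26.176.0.0 - 26.183.255.255) -> R4
  26.176.0.0/15 (26.176.0.0 - 26.177.255.255) -> R15
More-specific entries that do NOT match:
  26.177.173.216/29 (26.177.173.216 - 26.177.173.223) does not contain 26.177.173.248
  26.177.173.112/28 (26.177.173.112 - 26.177.173.127) does not contain 26.177.173.248
  26.177.173.208/28 (26.177.173.208 - 26.177.173.223) does not contain 26.177.173.248
  26.177.173.96/27 (26.177.173.96 - 26.177.173.127) does not contain 26.177.173.248
  26.177.173.64/26 (26.177.173.64 - 26.177.173.127) does not contain 26.177.173.248
  26.177.169.0/24 (26.177.169.0 - 26.177.169.255) does not contain 26.177.173.248
  26.177.44.0/22 (26.177.44.0 - 26.177.47.255) does not contain 26.177.173.248
  26.181.128.0/17 (26.181.128.0 - 26.181.255.255) does not contain 26.177.173.248
Longest matching prefix is /15 -> next hop R15.

R15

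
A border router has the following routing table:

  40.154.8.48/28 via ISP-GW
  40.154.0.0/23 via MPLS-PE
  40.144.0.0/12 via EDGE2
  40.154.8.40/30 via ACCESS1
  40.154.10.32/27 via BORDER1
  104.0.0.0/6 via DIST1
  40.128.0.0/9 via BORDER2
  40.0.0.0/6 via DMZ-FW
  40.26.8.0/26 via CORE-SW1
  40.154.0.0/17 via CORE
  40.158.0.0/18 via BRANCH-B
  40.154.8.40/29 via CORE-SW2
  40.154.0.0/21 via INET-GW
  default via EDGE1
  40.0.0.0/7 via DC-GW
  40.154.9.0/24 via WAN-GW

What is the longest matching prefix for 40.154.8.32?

Entries matching 40.154.8.32:
  0.0.0.0/0 (default, matches everything)
  40.0.0.0/6 (40.0.0.0 - 43.255.255.255)
  40.0.0.0/7 (40.0.0.0 - 41.255.255.255)
  40.128.0.0/9 (40.128.0.0 - 40.255.255.255)
  40.144.0.0/12 (40.144.0.0 - 40.159.255.255)
  40.154.0.0/17 (40.154.0.0 - 40.154.127.255)
Most specific is 40.154.0.0/17.

40.154.0.0/17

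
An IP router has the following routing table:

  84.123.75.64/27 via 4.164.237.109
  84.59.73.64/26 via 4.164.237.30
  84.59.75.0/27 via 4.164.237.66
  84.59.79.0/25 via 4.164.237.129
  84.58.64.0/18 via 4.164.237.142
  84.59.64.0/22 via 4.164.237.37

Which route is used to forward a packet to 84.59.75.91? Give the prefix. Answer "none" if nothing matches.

none

84.59.75.91 is outside every listed prefix and there is no default route.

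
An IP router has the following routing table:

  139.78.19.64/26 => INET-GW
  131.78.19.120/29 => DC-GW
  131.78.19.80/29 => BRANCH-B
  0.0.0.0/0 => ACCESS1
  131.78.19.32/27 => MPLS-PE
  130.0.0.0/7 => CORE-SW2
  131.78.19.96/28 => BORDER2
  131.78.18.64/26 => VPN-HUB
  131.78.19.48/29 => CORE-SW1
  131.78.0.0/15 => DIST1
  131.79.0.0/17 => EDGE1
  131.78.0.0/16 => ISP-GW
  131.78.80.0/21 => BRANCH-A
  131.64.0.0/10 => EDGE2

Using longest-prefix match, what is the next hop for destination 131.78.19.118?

Routes whose prefix contains 131.78.19.118:
  0.0.0.0/0 (default, matches everything) -> ACCESS1
  130.0.0.0/7 (130.0.0.0 - 131.255.255.255) -> CORE-SW2
  131.64.0.0/10 (131.64.0.0 - 131.127.255.255) -> EDGE2
  131.78.0.0/15 (131.78.0.0 - 131.79.255.255) -> DIST1
  131.78.0.0/16 (131.78.0.0 - 131.78.255.255) -> ISP-GW
More-specific entries that do NOT match:
  131.78.19.120/29 (131.78.19.120 - 131.78.19.127) does not contain 131.78.19.118
  131.78.19.80/29 (131.78.19.80 - 131.78.19.87) does not contain 131.78.19.118
  131.78.19.48/29 (131.78.19.48 - 131.78.19.55) does not contain 131.78.19.118
  131.78.19.96/28 (131.78.19.96 - 131.78.19.111) does not contain 131.78.19.118
  131.78.19.32/27 (131.78.19.32 - 131.78.19.63) does not contain 131.78.19.118
  139.78.19.64/26 (139.78.19.64 - 139.78.19.127) does not contain 131.78.19.118
  131.78.18.64/26 (131.78.18.64 - 131.78.18.127) does not contain 131.78.19.118
  131.78.80.0/21 (131.78.80.0 - 131.78.87.255) does not contain 131.78.19.118
  131.79.0.0/17 (131.79.0.0 - 131.79.127.255) does not contain 131.78.19.118
Longest matching prefix is /16 -> next hop ISP-GW.

ISP-GW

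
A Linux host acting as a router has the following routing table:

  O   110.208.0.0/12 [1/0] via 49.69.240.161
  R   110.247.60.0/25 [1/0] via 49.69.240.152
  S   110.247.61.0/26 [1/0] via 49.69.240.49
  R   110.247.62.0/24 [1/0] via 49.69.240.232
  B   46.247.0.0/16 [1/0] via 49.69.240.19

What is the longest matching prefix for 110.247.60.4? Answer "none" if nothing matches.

Entries matching 110.247.60.4:
  110.247.60.0/25 (110.247.60.0 - 110.247.60.127)
Most specific is 110.247.60.0/25.

110.247.60.0/25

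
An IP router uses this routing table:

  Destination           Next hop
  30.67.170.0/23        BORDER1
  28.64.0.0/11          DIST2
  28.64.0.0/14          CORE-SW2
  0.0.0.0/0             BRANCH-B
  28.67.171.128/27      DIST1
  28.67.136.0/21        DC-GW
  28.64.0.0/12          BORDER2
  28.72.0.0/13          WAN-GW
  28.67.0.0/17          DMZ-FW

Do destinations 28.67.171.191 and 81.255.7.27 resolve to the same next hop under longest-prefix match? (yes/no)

no

28.67.171.191: longest match 28.64.0.0/14 -> CORE-SW2
81.255.7.27: longest match 0.0.0.0/0 -> BRANCH-B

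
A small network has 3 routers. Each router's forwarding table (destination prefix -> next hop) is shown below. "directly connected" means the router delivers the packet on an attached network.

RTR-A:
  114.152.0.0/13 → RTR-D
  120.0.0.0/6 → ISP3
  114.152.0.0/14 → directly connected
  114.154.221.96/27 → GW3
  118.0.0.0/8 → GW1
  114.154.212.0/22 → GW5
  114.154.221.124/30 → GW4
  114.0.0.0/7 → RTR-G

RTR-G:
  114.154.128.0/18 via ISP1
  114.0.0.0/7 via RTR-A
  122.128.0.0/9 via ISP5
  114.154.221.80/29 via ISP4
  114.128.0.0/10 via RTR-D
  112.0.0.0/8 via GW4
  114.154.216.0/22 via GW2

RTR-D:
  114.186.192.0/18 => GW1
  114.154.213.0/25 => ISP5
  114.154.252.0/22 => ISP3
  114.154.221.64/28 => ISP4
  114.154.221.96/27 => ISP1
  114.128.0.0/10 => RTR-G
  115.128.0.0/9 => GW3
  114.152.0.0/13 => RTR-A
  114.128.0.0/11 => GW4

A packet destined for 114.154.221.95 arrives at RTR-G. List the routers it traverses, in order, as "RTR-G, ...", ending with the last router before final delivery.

At RTR-G: longest match for 114.154.221.95 is 114.128.0.0/10 -> RTR-D
At RTR-D: longest match for 114.154.221.95 is 114.152.0.0/13 -> RTR-A
At RTR-A: longest match for 114.154.221.95 is 114.152.0.0/14 -> directly connected

RTR-G, RTR-D, RTR-A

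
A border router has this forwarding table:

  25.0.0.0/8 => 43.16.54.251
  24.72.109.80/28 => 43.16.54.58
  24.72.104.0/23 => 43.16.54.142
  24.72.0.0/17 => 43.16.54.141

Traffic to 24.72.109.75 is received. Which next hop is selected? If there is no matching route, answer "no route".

43.16.54.141

Routes whose prefix contains 24.72.109.75:
  24.72.0.0/17 (24.72.0.0 - 24.72.127.255) -> 43.16.54.141
More-specific entries that do NOT match:
  24.72.109.80/28 (24.72.109.80 - 24.72.109.95) does not contain 24.72.109.75
  24.72.104.0/23 (24.72.104.0 - 24.72.105.255) does not contain 24.72.109.75
Longest matching prefix is /17 -> next hop 43.16.54.141.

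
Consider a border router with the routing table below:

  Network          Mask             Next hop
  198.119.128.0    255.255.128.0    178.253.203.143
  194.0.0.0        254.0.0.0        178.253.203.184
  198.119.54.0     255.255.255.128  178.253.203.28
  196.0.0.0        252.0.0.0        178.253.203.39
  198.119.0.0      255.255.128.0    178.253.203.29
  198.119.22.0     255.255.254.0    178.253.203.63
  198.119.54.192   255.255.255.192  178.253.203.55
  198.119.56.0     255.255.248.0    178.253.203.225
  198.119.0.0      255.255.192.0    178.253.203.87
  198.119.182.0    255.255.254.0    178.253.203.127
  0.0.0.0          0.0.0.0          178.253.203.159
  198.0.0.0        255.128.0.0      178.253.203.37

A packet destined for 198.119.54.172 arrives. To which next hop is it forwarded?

Routes whose prefix contains 198.119.54.172:
  0.0.0.0/0 (default, matches everything) -> 178.253.203.159
  196.0.0.0/6 (196.0.0.0 - 199.255.255.255) -> 178.253.203.39
  198.0.0.0/9 (198.0.0.0 - 198.127.255.255) -> 178.253.203.37
  198.119.0.0/17 (198.119.0.0 - 198.119.127.255) -> 178.253.203.29
  198.119.0.0/18 (198.119.0.0 - 198.119.63.255) -> 178.253.203.87
More-specific entries that do NOT match:
  198.119.54.192/26 (198.119.54.192 - 198.119.54.255) does not contain 198.119.54.172
  198.119.54.0/25 (198.119.54.0 - 198.119.54.127) does not contain 198.119.54.172
  198.119.22.0/23 (198.119.22.0 - 198.119.23.255) does not contain 198.119.54.172
  198.119.182.0/23 (198.119.182.0 - 198.119.183.255) does not contain 198.119.54.172
  198.119.56.0/21 (198.119.56.0 - 198.119.63.255) does not contain 198.119.54.172
Longest matching prefix is /18 -> next hop 178.253.203.87.

178.253.203.87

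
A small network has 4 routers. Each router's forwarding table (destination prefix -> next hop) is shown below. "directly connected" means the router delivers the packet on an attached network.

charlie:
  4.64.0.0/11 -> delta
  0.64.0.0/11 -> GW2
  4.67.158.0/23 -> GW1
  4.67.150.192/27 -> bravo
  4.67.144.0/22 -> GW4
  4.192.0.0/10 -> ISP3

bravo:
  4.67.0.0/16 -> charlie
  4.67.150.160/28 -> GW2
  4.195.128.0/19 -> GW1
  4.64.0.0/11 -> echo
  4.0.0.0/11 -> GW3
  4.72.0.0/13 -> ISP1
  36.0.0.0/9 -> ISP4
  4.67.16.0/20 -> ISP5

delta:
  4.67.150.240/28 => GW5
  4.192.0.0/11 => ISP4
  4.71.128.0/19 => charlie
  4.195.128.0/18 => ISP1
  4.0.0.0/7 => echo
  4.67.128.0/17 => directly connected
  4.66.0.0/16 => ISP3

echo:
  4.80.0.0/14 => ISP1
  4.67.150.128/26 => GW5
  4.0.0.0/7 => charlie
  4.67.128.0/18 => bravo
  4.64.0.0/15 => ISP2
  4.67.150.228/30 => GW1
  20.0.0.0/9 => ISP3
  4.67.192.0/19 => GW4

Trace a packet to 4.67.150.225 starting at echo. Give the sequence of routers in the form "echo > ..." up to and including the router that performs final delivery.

At echo: longest match for 4.67.150.225 is 4.67.128.0/18 -> bravo
At bravo: longest match for 4.67.150.225 is 4.67.0.0/16 -> charlie
At charlie: longest match for 4.67.150.225 is 4.64.0.0/11 -> delta
At delta: longest match for 4.67.150.225 is 4.67.128.0/17 -> directly connected

echo > bravo > charlie > delta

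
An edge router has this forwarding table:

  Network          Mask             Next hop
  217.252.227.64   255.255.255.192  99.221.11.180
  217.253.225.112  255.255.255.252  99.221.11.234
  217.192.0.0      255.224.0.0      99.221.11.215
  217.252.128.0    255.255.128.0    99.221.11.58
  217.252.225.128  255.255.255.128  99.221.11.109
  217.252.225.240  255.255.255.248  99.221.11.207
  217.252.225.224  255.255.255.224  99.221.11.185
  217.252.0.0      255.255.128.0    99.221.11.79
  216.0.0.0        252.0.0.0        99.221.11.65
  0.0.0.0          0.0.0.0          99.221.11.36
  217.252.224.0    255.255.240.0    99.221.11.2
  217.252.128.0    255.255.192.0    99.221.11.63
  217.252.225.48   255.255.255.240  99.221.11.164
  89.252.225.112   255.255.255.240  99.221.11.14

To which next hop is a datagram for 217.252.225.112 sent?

Routes whose prefix contains 217.252.225.112:
  0.0.0.0/0 (default, matches everything) -> 99.221.11.36
  216.0.0.0/6 (216.0.0.0 - 219.255.255.255) -> 99.221.11.65
  217.252.128.0/17 (217.252.128.0 - 217.252.255.255) -> 99.221.11.58
  217.252.224.0/20 (217.252.224.0 - 217.252.239.255) -> 99.221.11.2
More-specific entries that do NOT match:
  217.253.225.112/30 (217.253.225.112 - 217.253.225.115) does not contain 217.252.225.112
  217.252.225.240/29 (217.252.225.240 - 217.252.225.247) does not contain 217.252.225.112
  217.252.225.48/28 (217.252.225.48 - 217.252.225.63) does not contain 217.252.225.112
  89.252.225.112/28 (89.252.225.112 - 89.252.225.127) does not contain 217.252.225.112
  217.252.225.224/27 (217.252.225.224 - 217.252.225.255) does not contain 217.252.225.112
  217.252.227.64/26 (217.252.227.64 - 217.252.227.127) does not contain 217.252.225.112
  217.252.225.128/25 (217.252.225.128 - 217.252.225.255) does not contain 217.252.225.112
Longest matching prefix is /20 -> next hop 99.221.11.2.

99.221.11.2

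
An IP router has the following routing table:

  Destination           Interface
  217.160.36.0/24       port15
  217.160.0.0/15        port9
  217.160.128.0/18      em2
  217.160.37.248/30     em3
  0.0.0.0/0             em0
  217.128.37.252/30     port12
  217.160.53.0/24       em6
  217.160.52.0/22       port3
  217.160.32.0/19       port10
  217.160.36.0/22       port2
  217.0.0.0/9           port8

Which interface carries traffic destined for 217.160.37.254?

port2

Routes whose prefix contains 217.160.37.254:
  0.0.0.0/0 (default, matches everything) -> em0
  217.160.0.0/15 (217.160.0.0 - 217.161.255.255) -> port9
  217.160.32.0/19 (217.160.32.0 - 217.160.63.255) -> port10
  217.160.36.0/22 (217.160.36.0 - 217.160.39.255) -> port2
More-specific entries that do NOT match:
  217.160.37.248/30 (217.160.37.248 - 217.160.37.251) does not contain 217.160.37.254
  217.128.37.252/30 (217.128.37.252 - 217.128.37.255) does not contain 217.160.37.254
  217.160.36.0/24 (217.160.36.0 - 217.160.36.255) does not contain 217.160.37.254
  217.160.53.0/24 (217.160.53.0 - 217.160.53.255) does not contain 217.160.37.254
Longest matching prefix is /22 -> interface port2.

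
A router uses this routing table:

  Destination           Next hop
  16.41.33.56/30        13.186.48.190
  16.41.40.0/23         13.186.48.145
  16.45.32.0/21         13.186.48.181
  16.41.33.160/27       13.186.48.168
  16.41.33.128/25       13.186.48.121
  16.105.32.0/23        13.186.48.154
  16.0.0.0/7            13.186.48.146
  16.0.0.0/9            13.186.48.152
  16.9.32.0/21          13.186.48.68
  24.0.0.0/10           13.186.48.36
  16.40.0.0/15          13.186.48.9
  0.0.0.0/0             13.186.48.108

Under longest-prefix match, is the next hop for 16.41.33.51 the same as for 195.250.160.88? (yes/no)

16.41.33.51: longest match 16.40.0.0/15 -> 13.186.48.9
195.250.160.88: longest match 0.0.0.0/0 -> 13.186.48.108

no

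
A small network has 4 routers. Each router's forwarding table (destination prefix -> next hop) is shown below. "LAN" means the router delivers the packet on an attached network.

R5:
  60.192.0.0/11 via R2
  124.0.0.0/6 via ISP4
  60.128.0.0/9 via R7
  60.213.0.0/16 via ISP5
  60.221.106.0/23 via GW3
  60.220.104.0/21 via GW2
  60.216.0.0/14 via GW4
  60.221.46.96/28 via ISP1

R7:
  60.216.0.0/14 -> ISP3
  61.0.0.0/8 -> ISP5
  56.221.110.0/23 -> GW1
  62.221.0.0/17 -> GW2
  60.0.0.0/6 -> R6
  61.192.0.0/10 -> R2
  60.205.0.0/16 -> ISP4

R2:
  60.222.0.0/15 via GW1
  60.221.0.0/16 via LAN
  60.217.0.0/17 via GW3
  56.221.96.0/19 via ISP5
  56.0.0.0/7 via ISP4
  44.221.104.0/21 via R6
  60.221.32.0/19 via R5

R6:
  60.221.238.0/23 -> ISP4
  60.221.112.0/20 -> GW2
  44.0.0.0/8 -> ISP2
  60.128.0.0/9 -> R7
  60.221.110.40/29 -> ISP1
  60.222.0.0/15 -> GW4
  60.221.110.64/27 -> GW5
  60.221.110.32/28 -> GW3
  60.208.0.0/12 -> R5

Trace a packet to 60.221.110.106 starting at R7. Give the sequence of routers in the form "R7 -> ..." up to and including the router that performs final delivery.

R7 -> R6 -> R5 -> R2

At R7: longest match for 60.221.110.106 is 60.0.0.0/6 -> R6
At R6: longest match for 60.221.110.106 is 60.208.0.0/12 -> R5
At R5: longest match for 60.221.110.106 is 60.192.0.0/11 -> R2
At R2: longest match for 60.221.110.106 is 60.221.0.0/16 -> LAN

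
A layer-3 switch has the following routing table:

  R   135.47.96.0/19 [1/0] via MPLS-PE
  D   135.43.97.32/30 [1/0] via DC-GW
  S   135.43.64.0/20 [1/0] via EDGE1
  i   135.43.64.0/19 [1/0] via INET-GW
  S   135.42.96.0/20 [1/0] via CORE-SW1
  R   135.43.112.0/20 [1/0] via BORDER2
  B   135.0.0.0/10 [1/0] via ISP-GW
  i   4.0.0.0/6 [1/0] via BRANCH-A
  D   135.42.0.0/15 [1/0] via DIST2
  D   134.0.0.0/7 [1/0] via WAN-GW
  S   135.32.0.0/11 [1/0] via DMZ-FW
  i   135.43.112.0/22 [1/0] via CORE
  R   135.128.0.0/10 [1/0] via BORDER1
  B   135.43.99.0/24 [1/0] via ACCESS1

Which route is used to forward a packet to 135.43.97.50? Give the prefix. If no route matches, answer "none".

135.42.0.0/15

Entries matching 135.43.97.50:
  134.0.0.0/7 (134.0.0.0 - 135.255.255.255)
  135.0.0.0/10 (135.0.0.0 - 135.63.255.255)
  135.32.0.0/11 (135.32.0.0 - 135.63.255.255)
  135.42.0.0/15 (135.42.0.0 - 135.43.255.255)
Most specific is 135.42.0.0/15.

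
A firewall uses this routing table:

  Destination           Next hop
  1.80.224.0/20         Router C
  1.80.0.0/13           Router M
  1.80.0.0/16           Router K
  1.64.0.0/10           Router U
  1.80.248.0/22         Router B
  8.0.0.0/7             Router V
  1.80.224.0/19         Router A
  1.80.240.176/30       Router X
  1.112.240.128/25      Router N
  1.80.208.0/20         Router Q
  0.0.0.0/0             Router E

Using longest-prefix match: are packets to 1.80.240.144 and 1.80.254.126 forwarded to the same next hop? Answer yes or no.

1.80.240.144: longest match 1.80.224.0/19 -> Router A
1.80.254.126: longest match 1.80.224.0/19 -> Router A

yes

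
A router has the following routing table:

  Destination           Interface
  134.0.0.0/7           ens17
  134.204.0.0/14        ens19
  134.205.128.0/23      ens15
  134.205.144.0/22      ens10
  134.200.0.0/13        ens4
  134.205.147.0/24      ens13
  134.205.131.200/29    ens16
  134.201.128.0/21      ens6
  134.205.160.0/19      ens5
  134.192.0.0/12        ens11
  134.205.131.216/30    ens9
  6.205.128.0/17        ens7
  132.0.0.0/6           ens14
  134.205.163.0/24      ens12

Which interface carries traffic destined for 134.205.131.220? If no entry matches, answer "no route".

ens19

Routes whose prefix contains 134.205.131.220:
  132.0.0.0/6 (132.0.0.0 - 135.255.255.255) -> ens14
  134.0.0.0/7 (134.0.0.0 - 135.255.255.255) -> ens17
  134.192.0.0/12 (134.192.0.0 - 134.207.255.255) -> ens11
  134.200.0.0/13 (134.200.0.0 - 134.207.255.255) -> ens4
  134.204.0.0/14 (134.204.0.0 - 134.207.255.255) -> ens19
More-specific entries that do NOT match:
  134.205.131.216/30 (134.205.131.216 - 134.205.131.219) does not contain 134.205.131.220
  134.205.131.200/29 (134.205.131.200 - 134.205.131.207) does not contain 134.205.131.220
  134.205.147.0/24 (134.205.147.0 - 134.205.147.255) does not contain 134.205.131.220
  134.205.163.0/24 (134.205.163.0 - 134.205.163.255) does not contain 134.205.131.220
  134.205.128.0/23 (134.205.128.0 - 134.205.129.255) does not contain 134.205.131.220
  134.205.144.0/22 (134.205.144.0 - 134.205.147.255) does not contain 134.205.131.220
  134.201.128.0/21 (134.201.128.0 - 134.201.135.255) does not contain 134.205.131.220
  134.205.160.0/19 (134.205.160.0 - 134.205.191.255) does not contain 134.205.131.220
  6.205.128.0/17 (6.205.128.0 - 6.205.255.255) does not contain 134.205.131.220
Longest matching prefix is /14 -> interface ens19.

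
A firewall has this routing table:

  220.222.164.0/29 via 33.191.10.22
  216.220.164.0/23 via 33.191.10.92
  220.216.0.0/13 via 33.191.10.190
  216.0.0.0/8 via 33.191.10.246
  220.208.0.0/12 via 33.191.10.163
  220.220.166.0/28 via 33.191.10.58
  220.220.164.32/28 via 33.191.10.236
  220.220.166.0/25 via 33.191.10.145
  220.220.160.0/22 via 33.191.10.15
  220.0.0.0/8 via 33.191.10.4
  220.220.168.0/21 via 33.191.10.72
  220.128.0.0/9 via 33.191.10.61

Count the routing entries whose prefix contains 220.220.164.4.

4

Prefixes containing 220.220.164.4:
  220.0.0.0/8 (220.0.0.0 - 220.255.255.255)
  220.128.0.0/9 (220.128.0.0 - 220.255.255.255)
  220.208.0.0/12 (220.208.0.0 - 220.223.255.255)
  220.216.0.0/13 (220.216.0.0 - 220.223.255.255)
Total matching entries: 4.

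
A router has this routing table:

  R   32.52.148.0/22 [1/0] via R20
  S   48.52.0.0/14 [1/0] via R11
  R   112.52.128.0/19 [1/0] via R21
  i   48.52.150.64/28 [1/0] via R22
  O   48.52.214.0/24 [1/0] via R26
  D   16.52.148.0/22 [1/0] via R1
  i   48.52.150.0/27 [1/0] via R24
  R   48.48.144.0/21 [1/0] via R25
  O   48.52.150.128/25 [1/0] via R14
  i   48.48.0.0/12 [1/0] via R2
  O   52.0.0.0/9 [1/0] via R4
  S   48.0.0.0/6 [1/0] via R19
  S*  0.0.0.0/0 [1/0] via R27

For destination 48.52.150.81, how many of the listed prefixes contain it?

Prefixes containing 48.52.150.81:
  0.0.0.0/0 (default, matches everything)
  48.0.0.0/6 (48.0.0.0 - 51.255.255.255)
  48.48.0.0/12 (48.48.0.0 - 48.63.255.255)
  48.52.0.0/14 (48.52.0.0 - 48.55.255.255)
Total matching entries: 4.

4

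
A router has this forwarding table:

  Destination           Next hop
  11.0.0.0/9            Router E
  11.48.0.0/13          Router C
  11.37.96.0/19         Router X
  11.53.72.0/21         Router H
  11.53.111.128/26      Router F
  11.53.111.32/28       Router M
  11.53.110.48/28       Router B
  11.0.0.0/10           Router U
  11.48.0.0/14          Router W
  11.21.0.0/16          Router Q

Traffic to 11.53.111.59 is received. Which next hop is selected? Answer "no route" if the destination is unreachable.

Routes whose prefix contains 11.53.111.59:
  11.0.0.0/9 (11.0.0.0 - 11.127.255.255) -> Router E
  11.0.0.0/10 (11.0.0.0 - 11.63.255.255) -> Router U
  11.48.0.0/13 (11.48.0.0 - 11.55.255.255) -> Router C
More-specific entries that do NOT match:
  11.53.111.32/28 (11.53.111.32 - 11.53.111.47) does not contain 11.53.111.59
  11.53.110.48/28 (11.53.110.48 - 11.53.110.63) does not contain 11.53.111.59
  11.53.111.128/26 (11.53.111.128 - 11.53.111.191) does not contain 11.53.111.59
  11.53.72.0/21 (11.53.72.0 - 11.53.79.255) does not contain 11.53.111.59
  11.37.96.0/19 (11.37.96.0 - 11.37.127.255) does not contain 11.53.111.59
  11.21.0.0/16 (11.21.0.0 - 11.21.255.255) does not contain 11.53.111.59
  11.48.0.0/14 (11.48.0.0 - 11.51.255.255) does not contain 11.53.111.59
Longest matching prefix is /13 -> next hop Router C.

Router C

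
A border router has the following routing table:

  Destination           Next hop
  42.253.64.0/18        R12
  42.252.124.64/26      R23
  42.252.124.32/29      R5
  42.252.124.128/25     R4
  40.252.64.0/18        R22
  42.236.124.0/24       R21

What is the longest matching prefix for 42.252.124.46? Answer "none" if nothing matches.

none

42.252.124.46 is outside every listed prefix and there is no default route.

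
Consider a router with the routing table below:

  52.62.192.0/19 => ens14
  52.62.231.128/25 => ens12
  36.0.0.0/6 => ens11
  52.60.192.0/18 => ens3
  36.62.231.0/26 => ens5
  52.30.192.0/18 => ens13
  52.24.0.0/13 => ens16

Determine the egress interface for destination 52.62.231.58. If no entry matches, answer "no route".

no route

No entry's prefix contains 52.62.231.58; there is no default route.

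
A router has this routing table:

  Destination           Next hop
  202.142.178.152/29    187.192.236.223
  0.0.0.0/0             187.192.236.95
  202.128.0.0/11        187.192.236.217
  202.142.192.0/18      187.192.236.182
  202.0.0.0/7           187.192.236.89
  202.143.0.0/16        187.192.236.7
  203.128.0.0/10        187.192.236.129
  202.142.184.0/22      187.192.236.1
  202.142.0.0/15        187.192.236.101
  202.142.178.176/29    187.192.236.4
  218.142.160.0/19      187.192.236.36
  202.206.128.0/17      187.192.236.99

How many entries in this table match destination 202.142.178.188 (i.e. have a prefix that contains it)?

4

Prefixes containing 202.142.178.188:
  0.0.0.0/0 (default, matches everything)
  202.0.0.0/7 (202.0.0.0 - 203.255.255.255)
  202.128.0.0/11 (202.128.0.0 - 202.159.255.255)
  202.142.0.0/15 (202.142.0.0 - 202.143.255.255)
Total matching entries: 4.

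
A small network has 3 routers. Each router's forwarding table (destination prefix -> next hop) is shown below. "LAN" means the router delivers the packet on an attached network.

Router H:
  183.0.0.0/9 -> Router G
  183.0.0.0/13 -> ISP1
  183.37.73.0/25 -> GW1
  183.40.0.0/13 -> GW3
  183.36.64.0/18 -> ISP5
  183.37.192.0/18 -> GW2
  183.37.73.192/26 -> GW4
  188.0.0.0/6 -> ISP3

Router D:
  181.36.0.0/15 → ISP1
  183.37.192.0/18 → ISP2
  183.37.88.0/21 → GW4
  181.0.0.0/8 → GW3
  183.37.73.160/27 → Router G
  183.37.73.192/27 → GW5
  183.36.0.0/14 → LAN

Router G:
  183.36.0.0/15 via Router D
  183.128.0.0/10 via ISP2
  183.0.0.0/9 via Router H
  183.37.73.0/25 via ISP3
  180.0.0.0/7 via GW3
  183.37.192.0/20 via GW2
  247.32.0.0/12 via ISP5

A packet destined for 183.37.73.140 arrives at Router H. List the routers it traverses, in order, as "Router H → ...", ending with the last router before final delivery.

At Router H: longest match for 183.37.73.140 is 183.0.0.0/9 -> Router G
At Router G: longest match for 183.37.73.140 is 183.36.0.0/15 -> Router D
At Router D: longest match for 183.37.73.140 is 183.36.0.0/14 -> LAN

Router H → Router G → Router D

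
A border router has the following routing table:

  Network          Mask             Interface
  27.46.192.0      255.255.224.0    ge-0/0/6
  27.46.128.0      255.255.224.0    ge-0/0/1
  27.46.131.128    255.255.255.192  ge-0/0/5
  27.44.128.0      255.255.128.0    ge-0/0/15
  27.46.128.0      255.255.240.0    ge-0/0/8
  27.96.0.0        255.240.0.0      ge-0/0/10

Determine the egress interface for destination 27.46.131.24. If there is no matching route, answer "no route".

ge-0/0/8

Routes whose prefix contains 27.46.131.24:
  27.46.128.0/19 (27.46.128.0 - 27.46.159.255) -> ge-0/0/1
  27.46.128.0/20 (27.46.128.0 - 27.46.143.255) -> ge-0/0/8
More-specific entries that do NOT match:
  27.46.131.128/26 (27.46.131.128 - 27.46.131.191) does not contain 27.46.131.24
Longest matching prefix is /20 -> interface ge-0/0/8.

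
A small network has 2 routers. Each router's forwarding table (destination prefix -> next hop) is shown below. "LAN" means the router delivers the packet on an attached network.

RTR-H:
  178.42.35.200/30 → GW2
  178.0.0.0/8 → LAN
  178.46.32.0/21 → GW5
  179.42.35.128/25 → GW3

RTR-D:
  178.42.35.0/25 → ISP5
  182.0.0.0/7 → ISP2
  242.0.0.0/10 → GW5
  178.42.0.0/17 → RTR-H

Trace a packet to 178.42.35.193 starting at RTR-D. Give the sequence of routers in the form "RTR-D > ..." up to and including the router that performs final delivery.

At RTR-D: longest match for 178.42.35.193 is 178.42.0.0/17 -> RTR-H
At RTR-H: longest match for 178.42.35.193 is 178.0.0.0/8 -> LAN

RTR-D > RTR-H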